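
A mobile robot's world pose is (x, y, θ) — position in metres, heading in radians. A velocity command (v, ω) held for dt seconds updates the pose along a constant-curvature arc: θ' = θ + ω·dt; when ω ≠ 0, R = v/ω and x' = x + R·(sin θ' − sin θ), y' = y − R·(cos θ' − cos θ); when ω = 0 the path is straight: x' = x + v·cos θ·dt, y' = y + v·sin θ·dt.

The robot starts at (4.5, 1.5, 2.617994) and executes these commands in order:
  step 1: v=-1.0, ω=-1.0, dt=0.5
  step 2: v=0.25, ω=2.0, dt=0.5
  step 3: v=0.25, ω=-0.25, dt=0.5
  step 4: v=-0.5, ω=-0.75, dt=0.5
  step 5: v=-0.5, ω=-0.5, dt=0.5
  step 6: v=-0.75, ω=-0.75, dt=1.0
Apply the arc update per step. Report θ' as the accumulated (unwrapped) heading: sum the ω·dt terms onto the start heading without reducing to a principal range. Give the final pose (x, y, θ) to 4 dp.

step 1: θ'=2.1180 (R=1.0000) → pose (4.8540, 1.1543, 2.1180)
step 2: θ'=3.1180 (R=0.1250) → pose (4.7502, 1.2142, 3.1180)
step 3: θ'=2.9930 (R=-1.0000) → pose (4.6257, 1.2249, 2.9930)
step 4: θ'=2.6180 (R=0.6667) → pose (4.8604, 1.1430, 2.6180)
step 5: θ'=2.3680 (R=1.0000) → pose (5.0591, 0.9923, 2.3680)
step 6: θ'=1.6180 (R=1.0000) → pose (5.3592, 0.3241, 1.6180)

(5.3592, 0.3241, 1.6180)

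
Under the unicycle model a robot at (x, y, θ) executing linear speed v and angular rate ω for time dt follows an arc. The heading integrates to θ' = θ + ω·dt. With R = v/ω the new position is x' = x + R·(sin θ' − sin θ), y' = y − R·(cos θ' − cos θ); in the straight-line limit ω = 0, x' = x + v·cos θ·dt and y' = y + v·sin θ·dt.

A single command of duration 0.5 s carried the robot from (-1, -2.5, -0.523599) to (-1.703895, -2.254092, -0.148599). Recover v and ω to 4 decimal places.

Δθ = -0.148599 − -0.523599 = 0.375000
ω = Δθ/dt = 0.375000/0.5 = 0.7500
R = Δx/(sin θ' − sin θ) = -2.0000
v = R·ω = -2.0000·0.7500 = -1.5000

v = -1.5000, ω = 0.7500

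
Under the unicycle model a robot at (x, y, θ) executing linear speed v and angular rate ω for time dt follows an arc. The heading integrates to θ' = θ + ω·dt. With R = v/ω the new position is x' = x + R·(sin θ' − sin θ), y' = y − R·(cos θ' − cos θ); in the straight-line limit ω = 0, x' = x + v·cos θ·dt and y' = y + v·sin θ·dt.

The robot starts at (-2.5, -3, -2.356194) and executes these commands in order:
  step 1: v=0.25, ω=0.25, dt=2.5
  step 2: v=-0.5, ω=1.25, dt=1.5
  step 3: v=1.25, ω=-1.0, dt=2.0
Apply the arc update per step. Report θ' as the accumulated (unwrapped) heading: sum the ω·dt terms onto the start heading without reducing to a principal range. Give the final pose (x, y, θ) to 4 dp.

step 1: θ'=-1.7312 (R=1.0000) → pose (-2.7801, -3.5474, -1.7312)
step 2: θ'=0.1438 (R=-0.4000) → pose (-3.2322, -3.0876, 0.1438)
step 3: θ'=-1.8562 (R=-1.2500) → pose (-1.8537, -4.6767, -1.8562)

(-1.8537, -4.6767, -1.8562)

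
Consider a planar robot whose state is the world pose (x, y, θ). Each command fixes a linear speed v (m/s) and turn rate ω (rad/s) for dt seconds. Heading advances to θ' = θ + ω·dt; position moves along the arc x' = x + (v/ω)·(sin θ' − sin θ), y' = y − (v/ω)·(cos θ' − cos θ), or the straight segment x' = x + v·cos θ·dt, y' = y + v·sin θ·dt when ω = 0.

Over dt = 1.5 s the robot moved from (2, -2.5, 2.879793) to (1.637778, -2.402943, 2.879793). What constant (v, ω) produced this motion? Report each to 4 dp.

v = 0.2500, ω = 0.0000

Δθ = 2.879793 − 2.879793 = 0.000000
ω = Δθ/dt = 0.000000/1.5 = 0.0000
ω = 0 → v = (Δx·cos θ + Δy·sin θ)/dt = 0.2500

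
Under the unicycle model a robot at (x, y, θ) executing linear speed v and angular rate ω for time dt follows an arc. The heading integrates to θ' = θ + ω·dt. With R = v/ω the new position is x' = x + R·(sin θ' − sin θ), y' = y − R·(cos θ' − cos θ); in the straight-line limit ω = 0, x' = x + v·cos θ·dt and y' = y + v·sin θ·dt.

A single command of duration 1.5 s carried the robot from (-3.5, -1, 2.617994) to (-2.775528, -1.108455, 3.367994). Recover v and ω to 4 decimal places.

v = -0.5000, ω = 0.5000

Δθ = 3.367994 − 2.617994 = 0.750000
ω = Δθ/dt = 0.750000/1.5 = 0.5000
R = Δx/(sin θ' − sin θ) = -1.0000
v = R·ω = -1.0000·0.5000 = -0.5000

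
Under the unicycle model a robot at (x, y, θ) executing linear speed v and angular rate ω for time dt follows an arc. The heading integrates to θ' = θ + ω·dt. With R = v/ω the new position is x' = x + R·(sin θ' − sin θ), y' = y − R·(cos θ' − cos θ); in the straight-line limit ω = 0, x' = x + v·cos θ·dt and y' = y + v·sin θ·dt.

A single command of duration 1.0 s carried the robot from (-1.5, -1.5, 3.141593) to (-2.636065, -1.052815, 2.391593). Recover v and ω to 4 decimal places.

Δθ = 2.391593 − 3.141593 = -0.750000
ω = Δθ/dt = -0.750000/1.0 = -0.7500
R = Δx/(sin θ' − sin θ) = -1.6667
v = R·ω = -1.6667·-0.7500 = 1.2500

v = 1.2500, ω = -0.7500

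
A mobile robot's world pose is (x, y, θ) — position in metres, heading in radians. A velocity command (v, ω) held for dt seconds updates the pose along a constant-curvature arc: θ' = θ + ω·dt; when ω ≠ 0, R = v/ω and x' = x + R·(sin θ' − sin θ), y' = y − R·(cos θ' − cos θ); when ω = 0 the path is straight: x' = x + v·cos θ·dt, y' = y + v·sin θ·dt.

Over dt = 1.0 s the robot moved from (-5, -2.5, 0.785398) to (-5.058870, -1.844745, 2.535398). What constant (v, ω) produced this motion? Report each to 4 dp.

v = 0.7500, ω = 1.7500

Δθ = 2.535398 − 0.785398 = 1.750000
ω = Δθ/dt = 1.750000/1.0 = 1.7500
R = −Δy/(cos θ' − cos θ) = 0.4286
v = R·ω = 0.4286·1.7500 = 0.7500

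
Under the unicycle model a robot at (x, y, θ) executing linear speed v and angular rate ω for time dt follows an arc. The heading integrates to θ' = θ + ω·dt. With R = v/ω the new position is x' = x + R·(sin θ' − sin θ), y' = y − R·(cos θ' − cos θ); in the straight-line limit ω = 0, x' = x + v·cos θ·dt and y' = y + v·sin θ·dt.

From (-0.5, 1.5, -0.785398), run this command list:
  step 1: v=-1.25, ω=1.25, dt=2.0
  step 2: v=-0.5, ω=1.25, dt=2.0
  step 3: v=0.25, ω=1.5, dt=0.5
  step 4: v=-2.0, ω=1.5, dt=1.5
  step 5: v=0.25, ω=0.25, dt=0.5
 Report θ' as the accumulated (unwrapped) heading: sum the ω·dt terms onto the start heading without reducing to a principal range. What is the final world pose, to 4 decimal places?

(-3.7574, 0.9623, 7.3396)

step 1: θ'=1.7146 (R=-1.0000) → pose (-2.1968, 0.6496, 1.7146)
step 2: θ'=4.2146 (R=-0.4000) → pose (-1.4495, 0.5159, 4.2146)
step 3: θ'=4.9646 (R=0.1667) → pose (-1.4644, 0.3947, 4.9646)
step 4: θ'=7.2146 (R=-1.3333) → pose (-3.8255, 0.8576, 7.2146)
step 5: θ'=7.3396 (R=1.0000) → pose (-3.7574, 0.9623, 7.3396)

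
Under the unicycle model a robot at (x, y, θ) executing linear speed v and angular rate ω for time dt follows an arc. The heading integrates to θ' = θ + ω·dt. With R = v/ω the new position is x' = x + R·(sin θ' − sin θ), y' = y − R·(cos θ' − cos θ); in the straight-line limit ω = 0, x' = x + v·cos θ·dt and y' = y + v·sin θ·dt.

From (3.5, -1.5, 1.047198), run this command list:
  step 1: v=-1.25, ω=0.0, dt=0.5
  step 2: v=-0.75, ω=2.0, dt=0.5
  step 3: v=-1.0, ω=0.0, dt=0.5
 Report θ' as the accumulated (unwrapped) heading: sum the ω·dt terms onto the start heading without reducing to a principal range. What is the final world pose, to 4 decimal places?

step 1: θ'=1.0472 (straight) → pose (3.1875, -2.0413, 1.0472)
step 2: θ'=2.0472 (R=-0.3750) → pose (3.1790, -2.4007, 2.0472)
step 3: θ'=2.0472 (straight) → pose (3.4083, -2.8451, 2.0472)

(3.4083, -2.8451, 2.0472)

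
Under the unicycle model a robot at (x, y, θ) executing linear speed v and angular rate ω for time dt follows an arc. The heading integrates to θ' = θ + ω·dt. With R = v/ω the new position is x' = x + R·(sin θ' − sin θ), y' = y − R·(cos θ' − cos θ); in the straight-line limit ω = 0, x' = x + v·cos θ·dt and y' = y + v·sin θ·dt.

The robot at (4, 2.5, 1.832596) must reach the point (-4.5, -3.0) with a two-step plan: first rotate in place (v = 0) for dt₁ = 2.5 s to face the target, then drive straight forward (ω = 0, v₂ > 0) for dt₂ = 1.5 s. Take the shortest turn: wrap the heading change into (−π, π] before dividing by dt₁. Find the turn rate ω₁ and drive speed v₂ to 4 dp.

ω₁ = 0.7533, v₂ = 6.7495

heading to target = atan2(-3−2.5, -4.5−4) = -2.5673
Δθ = wrap(-2.5673 − 1.8326) = 1.8833; ω₁ = Δθ/dt₁ = 0.7533
distance = √((-4.5−4)² + (-3−2.5)²) = 10.1242; v₂ = distance/dt₂ = 6.7495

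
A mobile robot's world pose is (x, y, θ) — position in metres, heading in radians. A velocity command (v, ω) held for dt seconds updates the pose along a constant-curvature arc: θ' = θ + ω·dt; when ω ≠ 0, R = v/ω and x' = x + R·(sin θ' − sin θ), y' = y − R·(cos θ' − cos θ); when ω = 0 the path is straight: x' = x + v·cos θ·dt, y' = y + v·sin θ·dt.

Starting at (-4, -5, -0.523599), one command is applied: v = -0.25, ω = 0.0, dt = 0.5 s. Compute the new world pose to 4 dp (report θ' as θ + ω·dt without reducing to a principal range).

(-4.1083, -4.9375, -0.5236)

θ' = -0.5236 + 0.0·0.5 = -0.5236
ω = 0 → straight: x' = -4 + -0.25·cos(-0.5236)·0.5 = -4.1083
y' = -5 + -0.25·sin(-0.5236)·0.5 = -4.9375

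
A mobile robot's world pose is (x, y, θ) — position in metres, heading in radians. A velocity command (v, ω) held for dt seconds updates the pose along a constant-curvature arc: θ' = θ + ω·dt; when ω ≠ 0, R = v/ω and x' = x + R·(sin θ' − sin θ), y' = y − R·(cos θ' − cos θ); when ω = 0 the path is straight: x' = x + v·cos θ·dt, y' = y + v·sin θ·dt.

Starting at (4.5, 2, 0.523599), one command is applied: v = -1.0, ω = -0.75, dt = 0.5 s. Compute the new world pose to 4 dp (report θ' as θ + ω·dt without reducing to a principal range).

θ' = 0.5236 + -0.75·0.5 = 0.1486
R = v/ω = -1.0/-0.75 = 1.3333
x' = 4.5 + 1.3333·(sin 0.1486 − sin 0.5236) = 4.0307
y' = 2 − 1.3333·(cos 0.1486 − cos 0.5236) = 1.8361

(4.0307, 1.8361, 0.1486)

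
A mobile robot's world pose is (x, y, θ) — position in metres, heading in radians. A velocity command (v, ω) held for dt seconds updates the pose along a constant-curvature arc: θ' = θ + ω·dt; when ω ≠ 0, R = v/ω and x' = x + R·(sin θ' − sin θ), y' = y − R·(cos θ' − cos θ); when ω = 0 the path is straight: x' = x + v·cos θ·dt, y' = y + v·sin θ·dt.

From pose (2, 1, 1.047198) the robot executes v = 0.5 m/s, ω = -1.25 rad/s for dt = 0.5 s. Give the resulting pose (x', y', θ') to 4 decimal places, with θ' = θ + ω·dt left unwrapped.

(2.1825, 1.1649, 0.4222)

θ' = 1.0472 + -1.25·0.5 = 0.4222
R = v/ω = 0.5/-1.25 = -0.4000
x' = 2 + -0.4000·(sin 0.4222 − sin 1.0472) = 2.1825
y' = 1 − -0.4000·(cos 0.4222 − cos 1.0472) = 1.1649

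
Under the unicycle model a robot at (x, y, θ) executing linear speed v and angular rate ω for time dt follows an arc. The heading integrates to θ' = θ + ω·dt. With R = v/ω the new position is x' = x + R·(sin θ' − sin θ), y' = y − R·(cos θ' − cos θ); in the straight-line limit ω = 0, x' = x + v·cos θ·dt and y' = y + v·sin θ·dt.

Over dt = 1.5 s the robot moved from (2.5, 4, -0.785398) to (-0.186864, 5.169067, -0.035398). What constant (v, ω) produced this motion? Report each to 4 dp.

Δθ = -0.035398 − -0.785398 = 0.750000
ω = Δθ/dt = 0.750000/1.5 = 0.5000
R = Δx/(sin θ' − sin θ) = -4.0000
v = R·ω = -4.0000·0.5000 = -2.0000

v = -2.0000, ω = 0.5000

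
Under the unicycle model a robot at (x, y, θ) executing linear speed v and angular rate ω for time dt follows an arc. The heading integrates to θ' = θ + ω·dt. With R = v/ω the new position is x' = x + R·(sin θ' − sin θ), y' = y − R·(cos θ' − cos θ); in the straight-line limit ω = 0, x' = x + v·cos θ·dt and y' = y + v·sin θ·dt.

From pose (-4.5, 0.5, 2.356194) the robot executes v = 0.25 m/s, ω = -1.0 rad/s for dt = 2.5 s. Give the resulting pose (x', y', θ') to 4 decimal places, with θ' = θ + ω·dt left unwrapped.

θ' = 2.3562 + -1.0·2.5 = -0.1438
R = v/ω = 0.25/-1.0 = -0.2500
x' = -4.5 + -0.2500·(sin -0.1438 − sin 2.3562) = -4.2874
y' = 0.5 − -0.2500·(cos -0.1438 − cos 2.3562) = 0.9242

(-4.2874, 0.9242, -0.1438)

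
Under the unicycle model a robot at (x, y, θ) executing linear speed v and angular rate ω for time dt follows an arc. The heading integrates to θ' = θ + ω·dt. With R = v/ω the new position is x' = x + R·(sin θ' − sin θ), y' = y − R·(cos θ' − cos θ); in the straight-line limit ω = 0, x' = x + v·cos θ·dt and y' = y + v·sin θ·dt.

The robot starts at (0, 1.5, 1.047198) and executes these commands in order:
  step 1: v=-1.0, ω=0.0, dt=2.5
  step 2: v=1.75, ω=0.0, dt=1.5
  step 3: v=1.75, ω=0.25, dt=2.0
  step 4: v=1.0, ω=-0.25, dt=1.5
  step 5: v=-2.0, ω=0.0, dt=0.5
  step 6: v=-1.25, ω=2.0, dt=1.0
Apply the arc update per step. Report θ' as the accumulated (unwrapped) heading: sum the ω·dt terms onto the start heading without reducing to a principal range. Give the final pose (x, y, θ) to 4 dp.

step 1: θ'=1.0472 (straight) → pose (-1.2500, -0.6651, 1.0472)
step 2: θ'=1.0472 (straight) → pose (0.0625, 1.6083, 1.0472)
step 3: θ'=1.5472 (R=7.0000) → pose (0.9984, 4.9431, 1.5472)
step 4: θ'=1.1722 (R=-4.0000) → pose (1.3108, 6.4012, 1.1722)
step 5: θ'=1.1722 (straight) → pose (0.9227, 5.4796, 1.1722)
step 6: θ'=3.1722 (R=-0.6250) → pose (1.5178, 4.6123, 3.1722)

(1.5178, 4.6123, 3.1722)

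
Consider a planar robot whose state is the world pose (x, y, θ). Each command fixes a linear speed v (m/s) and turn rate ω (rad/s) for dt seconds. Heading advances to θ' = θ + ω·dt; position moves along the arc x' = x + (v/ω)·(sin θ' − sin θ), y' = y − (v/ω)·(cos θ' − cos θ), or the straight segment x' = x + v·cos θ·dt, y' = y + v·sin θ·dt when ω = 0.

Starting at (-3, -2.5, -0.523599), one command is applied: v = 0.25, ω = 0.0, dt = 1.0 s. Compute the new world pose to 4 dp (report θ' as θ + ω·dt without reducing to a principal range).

θ' = -0.5236 + 0.0·1.0 = -0.5236
ω = 0 → straight: x' = -3 + 0.25·cos(-0.5236)·1.0 = -2.7835
y' = -2.5 + 0.25·sin(-0.5236)·1.0 = -2.6250

(-2.7835, -2.6250, -0.5236)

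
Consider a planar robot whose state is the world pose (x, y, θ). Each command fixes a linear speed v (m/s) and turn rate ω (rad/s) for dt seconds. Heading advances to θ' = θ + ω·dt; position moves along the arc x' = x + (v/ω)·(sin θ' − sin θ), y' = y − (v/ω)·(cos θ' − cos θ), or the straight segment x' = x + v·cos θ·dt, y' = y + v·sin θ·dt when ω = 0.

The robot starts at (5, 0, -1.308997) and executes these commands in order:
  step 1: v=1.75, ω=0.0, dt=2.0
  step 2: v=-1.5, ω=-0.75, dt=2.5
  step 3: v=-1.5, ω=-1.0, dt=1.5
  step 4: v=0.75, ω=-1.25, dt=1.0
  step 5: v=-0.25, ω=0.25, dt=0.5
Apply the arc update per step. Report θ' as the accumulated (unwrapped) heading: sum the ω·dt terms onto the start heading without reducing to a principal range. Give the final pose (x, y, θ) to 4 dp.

step 1: θ'=-1.3090 (straight) → pose (5.9059, -3.3807, -1.3090)
step 2: θ'=-3.1840 (R=2.0000) → pose (7.9225, -0.8649, -3.1840)
step 3: θ'=-4.6840 (R=1.5000) → pose (9.3583, -2.3210, -4.6840)
step 4: θ'=-5.9340 (R=-0.6000) → pose (9.7528, -1.7401, -5.9340)
step 5: θ'=-5.8090 (R=-1.0000) → pose (9.6383, -1.7901, -5.8090)

(9.6383, -1.7901, -5.8090)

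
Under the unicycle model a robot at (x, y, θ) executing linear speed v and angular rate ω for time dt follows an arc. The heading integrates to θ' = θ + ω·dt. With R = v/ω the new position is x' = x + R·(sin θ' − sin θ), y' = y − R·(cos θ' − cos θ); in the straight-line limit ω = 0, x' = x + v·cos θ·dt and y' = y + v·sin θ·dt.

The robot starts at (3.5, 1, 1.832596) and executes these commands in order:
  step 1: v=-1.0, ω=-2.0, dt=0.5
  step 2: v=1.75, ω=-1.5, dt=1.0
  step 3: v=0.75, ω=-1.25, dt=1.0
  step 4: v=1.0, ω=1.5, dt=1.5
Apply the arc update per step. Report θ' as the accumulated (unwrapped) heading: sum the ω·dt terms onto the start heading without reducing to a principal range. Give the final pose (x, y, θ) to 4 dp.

(6.0096, -0.8664, 0.3326)

step 1: θ'=0.8326 (R=0.5000) → pose (3.3869, 0.5341, 0.8326)
step 2: θ'=-0.6674 (R=-1.1667) → pose (4.9719, 0.6653, -0.6674)
step 3: θ'=-1.9174 (R=-0.6000) → pose (5.1649, -0.0098, -1.9174)
step 4: θ'=0.3326 (R=0.6667) → pose (6.0096, -0.8664, 0.3326)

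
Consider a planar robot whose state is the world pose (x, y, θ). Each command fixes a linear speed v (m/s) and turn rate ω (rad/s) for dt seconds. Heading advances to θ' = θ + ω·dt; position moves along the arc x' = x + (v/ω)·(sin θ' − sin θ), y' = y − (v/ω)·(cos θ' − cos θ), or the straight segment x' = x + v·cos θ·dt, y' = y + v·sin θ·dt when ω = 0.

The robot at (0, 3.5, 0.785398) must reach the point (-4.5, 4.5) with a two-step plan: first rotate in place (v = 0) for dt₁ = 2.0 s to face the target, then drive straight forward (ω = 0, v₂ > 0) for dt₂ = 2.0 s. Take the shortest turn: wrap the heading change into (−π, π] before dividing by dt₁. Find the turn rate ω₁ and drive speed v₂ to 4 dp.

heading to target = atan2(4.5−3.5, -4.5−0) = 2.9229
Δθ = wrap(2.9229 − 0.7854) = 2.1375; ω₁ = Δθ/dt₁ = 1.0688
distance = √((-4.5−0)² + (4.5−3.5)²) = 4.6098; v₂ = distance/dt₂ = 2.3049

ω₁ = 1.0688, v₂ = 2.3049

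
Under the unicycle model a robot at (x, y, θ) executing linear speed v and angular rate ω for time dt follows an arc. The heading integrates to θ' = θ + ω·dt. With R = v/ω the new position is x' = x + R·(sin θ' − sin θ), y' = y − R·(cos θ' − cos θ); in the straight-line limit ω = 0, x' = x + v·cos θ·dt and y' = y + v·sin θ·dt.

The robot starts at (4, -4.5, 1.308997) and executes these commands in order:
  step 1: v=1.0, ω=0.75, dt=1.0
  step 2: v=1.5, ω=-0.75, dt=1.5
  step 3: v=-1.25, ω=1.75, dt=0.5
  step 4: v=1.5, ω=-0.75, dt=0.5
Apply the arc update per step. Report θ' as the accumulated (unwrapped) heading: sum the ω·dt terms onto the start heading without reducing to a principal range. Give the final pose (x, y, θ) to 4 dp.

step 1: θ'=2.0590 (R=1.3333) → pose (3.8897, -3.5295, 2.0590)
step 2: θ'=0.9340 (R=-2.0000) → pose (4.0480, -1.4022, 0.9340)
step 3: θ'=1.8090 (R=-0.7143) → pose (3.9282, -1.9955, 1.8090)
step 4: θ'=1.4340 (R=-2.0000) → pose (3.8904, -1.2508, 1.4340)

(3.8904, -1.2508, 1.4340)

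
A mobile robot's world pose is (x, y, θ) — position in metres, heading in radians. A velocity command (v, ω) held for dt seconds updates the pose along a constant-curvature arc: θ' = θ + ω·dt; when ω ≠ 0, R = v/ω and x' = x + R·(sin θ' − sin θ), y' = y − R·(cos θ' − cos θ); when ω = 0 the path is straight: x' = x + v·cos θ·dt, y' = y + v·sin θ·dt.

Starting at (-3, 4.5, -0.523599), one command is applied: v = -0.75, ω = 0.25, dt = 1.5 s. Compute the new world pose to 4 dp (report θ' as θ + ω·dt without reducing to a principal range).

θ' = -0.5236 + 0.25·1.5 = -0.1486
R = v/ω = -0.75/0.25 = -3.0000
x' = -3 + -3.0000·(sin -0.1486 − sin -0.5236) = -4.0558
y' = 4.5 − -3.0000·(cos -0.1486 − cos -0.5236) = 4.8689

(-4.0558, 4.8689, -0.1486)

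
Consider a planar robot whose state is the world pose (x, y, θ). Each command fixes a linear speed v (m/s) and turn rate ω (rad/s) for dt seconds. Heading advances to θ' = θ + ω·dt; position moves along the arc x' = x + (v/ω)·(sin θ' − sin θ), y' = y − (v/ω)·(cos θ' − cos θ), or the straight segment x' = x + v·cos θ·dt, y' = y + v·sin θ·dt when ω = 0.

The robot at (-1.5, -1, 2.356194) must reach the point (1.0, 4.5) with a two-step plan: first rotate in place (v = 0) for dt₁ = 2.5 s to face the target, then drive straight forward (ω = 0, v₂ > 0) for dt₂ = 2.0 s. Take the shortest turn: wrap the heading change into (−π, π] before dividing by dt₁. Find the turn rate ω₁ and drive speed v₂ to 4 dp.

heading to target = atan2(4.5−-1, 1−-1.5) = 1.1442
Δθ = wrap(1.1442 − 2.3562) = -1.2120; ω₁ = Δθ/dt₁ = -0.4848
distance = √((1−-1.5)² + (4.5−-1)²) = 6.0415; v₂ = distance/dt₂ = 3.0208

ω₁ = -0.4848, v₂ = 3.0208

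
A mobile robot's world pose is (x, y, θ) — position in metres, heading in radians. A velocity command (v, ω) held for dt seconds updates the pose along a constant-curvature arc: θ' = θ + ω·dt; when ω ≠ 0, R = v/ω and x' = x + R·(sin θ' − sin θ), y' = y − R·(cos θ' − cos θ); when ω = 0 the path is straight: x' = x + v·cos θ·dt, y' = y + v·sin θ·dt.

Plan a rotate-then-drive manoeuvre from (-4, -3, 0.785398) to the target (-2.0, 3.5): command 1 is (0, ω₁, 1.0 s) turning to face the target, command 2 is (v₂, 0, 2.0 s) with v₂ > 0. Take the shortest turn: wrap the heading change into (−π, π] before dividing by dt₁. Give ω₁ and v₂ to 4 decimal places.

ω₁ = 0.4869, v₂ = 3.4004

heading to target = atan2(3.5−-3, -2−-4) = 1.2723
Δθ = wrap(1.2723 − 0.7854) = 0.4869; ω₁ = Δθ/dt₁ = 0.4869
distance = √((-2−-4)² + (3.5−-3)²) = 6.8007; v₂ = distance/dt₂ = 3.4004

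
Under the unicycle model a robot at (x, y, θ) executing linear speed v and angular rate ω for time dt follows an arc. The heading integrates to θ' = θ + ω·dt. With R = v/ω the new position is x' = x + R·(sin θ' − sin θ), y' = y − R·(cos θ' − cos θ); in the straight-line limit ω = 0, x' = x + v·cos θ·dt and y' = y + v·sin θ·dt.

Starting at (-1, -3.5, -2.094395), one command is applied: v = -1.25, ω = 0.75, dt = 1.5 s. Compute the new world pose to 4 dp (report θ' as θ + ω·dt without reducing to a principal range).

(-1.0691, -1.7237, -0.9694)

θ' = -2.0944 + 0.75·1.5 = -0.9694
R = v/ω = -1.25/0.75 = -1.6667
x' = -1 + -1.6667·(sin -0.9694 − sin -2.0944) = -1.0691
y' = -3.5 − -1.6667·(cos -0.9694 − cos -2.0944) = -1.7237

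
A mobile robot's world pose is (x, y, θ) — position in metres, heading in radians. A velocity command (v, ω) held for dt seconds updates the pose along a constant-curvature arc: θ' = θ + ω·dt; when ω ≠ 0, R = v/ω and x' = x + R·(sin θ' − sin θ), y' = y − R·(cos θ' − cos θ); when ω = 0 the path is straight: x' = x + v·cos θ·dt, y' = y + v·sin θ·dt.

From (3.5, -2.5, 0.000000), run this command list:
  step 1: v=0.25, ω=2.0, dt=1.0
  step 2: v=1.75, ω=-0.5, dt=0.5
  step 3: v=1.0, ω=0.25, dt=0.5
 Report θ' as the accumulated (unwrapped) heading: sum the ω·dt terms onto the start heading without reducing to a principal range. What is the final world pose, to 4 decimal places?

step 1: θ'=2.0000 (R=0.1250) → pose (3.6137, -2.3230, 2.0000)
step 2: θ'=1.7500 (R=-3.5000) → pose (3.3523, -1.4903, 1.7500)
step 3: θ'=1.8750 (R=4.0000) → pose (3.2327, -1.0052, 1.8750)

(3.2327, -1.0052, 1.8750)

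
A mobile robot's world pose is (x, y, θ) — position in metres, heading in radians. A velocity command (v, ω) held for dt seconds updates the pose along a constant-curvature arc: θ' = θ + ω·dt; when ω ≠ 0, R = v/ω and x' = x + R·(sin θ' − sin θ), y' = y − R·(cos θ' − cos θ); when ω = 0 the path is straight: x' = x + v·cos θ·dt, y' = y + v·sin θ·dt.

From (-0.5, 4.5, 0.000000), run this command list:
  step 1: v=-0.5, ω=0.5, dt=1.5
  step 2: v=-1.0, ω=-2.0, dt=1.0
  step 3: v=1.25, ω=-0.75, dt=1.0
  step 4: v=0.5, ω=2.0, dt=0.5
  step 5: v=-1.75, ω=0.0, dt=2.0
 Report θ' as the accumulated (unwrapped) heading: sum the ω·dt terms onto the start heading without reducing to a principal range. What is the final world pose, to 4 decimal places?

step 1: θ'=0.7500 (R=-1.0000) → pose (-1.1816, 4.2317, 0.7500)
step 2: θ'=-1.2500 (R=0.5000) → pose (-1.9970, 4.4399, -1.2500)
step 3: θ'=-2.0000 (R=-1.6667) → pose (-2.0631, 3.2208, -2.0000)
step 4: θ'=-1.0000 (R=0.2500) → pose (-2.0461, 2.9816, -1.0000)
step 5: θ'=-1.0000 (straight) → pose (-3.9372, 5.9268, -1.0000)

(-3.9372, 5.9268, -1.0000)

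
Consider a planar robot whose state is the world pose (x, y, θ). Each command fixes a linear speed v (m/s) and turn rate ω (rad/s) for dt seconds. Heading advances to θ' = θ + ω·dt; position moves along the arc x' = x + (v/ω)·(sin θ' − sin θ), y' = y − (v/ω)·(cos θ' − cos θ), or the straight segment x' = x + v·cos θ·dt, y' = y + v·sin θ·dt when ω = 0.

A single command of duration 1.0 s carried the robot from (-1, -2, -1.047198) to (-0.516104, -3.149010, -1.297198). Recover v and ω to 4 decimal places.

v = 1.2500, ω = -0.2500

Δθ = -1.297198 − -1.047198 = -0.250000
ω = Δθ/dt = -0.250000/1.0 = -0.2500
R = −Δy/(cos θ' − cos θ) = -5.0000
v = R·ω = -5.0000·-0.2500 = 1.2500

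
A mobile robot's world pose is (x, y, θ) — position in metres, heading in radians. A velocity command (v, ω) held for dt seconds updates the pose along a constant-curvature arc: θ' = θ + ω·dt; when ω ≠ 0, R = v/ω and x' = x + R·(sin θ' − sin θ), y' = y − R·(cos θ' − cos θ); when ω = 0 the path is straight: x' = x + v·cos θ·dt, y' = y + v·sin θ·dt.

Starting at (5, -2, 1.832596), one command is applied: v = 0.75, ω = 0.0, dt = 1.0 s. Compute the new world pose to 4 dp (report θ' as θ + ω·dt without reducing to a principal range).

θ' = 1.8326 + 0.0·1.0 = 1.8326
ω = 0 → straight: x' = 5 + 0.75·cos(1.8326)·1.0 = 4.8059
y' = -2 + 0.75·sin(1.8326)·1.0 = -1.2756

(4.8059, -1.2756, 1.8326)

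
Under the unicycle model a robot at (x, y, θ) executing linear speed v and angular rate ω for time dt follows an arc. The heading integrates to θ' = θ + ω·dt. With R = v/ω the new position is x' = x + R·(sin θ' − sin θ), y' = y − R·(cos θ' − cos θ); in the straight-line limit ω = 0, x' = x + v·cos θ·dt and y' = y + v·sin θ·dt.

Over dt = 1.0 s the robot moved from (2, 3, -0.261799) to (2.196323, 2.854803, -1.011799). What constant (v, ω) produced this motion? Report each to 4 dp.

Δθ = -1.011799 − -0.261799 = -0.750000
ω = Δθ/dt = -0.750000/1.0 = -0.7500
R = Δx/(sin θ' − sin θ) = -0.3333
v = R·ω = -0.3333·-0.7500 = 0.2500

v = 0.2500, ω = -0.7500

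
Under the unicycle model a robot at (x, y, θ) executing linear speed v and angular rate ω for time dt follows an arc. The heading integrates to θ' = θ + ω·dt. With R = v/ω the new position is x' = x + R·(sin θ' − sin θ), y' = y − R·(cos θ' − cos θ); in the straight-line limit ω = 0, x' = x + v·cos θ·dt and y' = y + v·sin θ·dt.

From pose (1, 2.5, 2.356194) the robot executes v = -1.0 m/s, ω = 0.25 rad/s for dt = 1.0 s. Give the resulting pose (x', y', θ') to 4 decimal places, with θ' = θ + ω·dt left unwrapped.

(1.7877, 1.8882, 2.6062)

θ' = 2.3562 + 0.25·1.0 = 2.6062
R = v/ω = -1.0/0.25 = -4.0000
x' = 1 + -4.0000·(sin 2.6062 − sin 2.3562) = 1.7877
y' = 2.5 − -4.0000·(cos 2.6062 − cos 2.3562) = 1.8882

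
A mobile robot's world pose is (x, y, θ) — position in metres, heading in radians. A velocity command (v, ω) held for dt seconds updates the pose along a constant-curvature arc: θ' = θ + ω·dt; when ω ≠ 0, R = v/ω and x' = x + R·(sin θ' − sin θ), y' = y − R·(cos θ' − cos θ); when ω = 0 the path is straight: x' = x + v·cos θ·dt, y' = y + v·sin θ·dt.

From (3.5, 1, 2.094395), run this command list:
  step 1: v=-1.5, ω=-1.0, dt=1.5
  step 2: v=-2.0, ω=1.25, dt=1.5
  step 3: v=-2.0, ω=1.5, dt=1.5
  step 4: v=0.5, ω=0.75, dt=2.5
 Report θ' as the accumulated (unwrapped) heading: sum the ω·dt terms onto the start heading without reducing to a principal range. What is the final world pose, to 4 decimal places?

step 1: θ'=0.5944 (R=1.5000) → pose (3.0410, -0.9927, 0.5944)
step 2: θ'=2.4694 (R=-1.6000) → pose (2.9407, -3.5702, 2.4694)
step 3: θ'=4.7194 (R=-1.3333) → pose (5.1042, -2.5176, 4.7194)
step 4: θ'=6.5944 (R=0.6667) → pose (5.9750, -3.1476, 6.5944)

(5.9750, -3.1476, 6.5944)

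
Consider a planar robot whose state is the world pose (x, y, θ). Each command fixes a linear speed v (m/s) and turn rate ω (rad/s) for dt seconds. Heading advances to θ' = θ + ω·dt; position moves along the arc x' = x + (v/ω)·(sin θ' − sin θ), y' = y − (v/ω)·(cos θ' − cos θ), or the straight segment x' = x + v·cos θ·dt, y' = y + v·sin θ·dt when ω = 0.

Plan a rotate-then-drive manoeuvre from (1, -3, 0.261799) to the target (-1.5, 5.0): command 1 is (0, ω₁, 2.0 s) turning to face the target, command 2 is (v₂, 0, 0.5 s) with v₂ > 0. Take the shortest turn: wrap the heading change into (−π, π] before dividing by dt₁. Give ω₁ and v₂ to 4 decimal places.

heading to target = atan2(5−-3, -1.5−1) = 1.8737
Δθ = wrap(1.8737 − 0.2618) = 1.6119; ω₁ = Δθ/dt₁ = 0.8059
distance = √((-1.5−1)² + (5−-3)²) = 8.3815; v₂ = distance/dt₂ = 16.7631

ω₁ = 0.8059, v₂ = 16.7631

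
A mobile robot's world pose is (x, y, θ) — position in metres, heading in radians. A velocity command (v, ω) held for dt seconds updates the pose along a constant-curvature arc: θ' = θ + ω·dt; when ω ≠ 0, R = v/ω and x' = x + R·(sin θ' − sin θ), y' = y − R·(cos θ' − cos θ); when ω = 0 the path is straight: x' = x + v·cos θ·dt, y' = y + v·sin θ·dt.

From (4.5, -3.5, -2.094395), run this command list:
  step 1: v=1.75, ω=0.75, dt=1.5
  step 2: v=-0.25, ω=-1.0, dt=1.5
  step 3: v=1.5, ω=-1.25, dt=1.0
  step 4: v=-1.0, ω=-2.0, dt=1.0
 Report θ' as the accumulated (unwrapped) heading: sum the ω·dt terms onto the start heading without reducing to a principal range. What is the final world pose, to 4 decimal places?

step 1: θ'=-0.9694 (R=2.3333) → pose (4.5968, -5.9869, -0.9694)
step 2: θ'=-2.4694 (R=0.2500) → pose (4.6473, -5.6498, -2.4694)
step 3: θ'=-3.7194 (R=-1.2000) → pose (3.2446, -5.7161, -3.7194)
step 4: θ'=-5.7194 (R=0.5000) → pose (3.2387, -6.5575, -5.7194)

(3.2387, -6.5575, -5.7194)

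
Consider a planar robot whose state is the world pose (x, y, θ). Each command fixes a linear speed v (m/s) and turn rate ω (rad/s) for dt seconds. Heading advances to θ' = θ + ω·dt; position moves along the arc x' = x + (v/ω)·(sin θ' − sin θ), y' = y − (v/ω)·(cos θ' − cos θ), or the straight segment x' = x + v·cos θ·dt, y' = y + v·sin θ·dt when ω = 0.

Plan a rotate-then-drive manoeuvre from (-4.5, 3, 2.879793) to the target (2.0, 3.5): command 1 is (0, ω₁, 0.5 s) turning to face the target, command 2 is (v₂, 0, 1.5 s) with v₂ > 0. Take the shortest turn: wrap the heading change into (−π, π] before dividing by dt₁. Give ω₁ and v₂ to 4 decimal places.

ω₁ = -5.6060, v₂ = 4.3461

heading to target = atan2(3.5−3, 2−-4.5) = 0.0768
Δθ = wrap(0.0768 − 2.8798) = -2.8030; ω₁ = Δθ/dt₁ = -5.6060
distance = √((2−-4.5)² + (3.5−3)²) = 6.5192; v₂ = distance/dt₂ = 4.3461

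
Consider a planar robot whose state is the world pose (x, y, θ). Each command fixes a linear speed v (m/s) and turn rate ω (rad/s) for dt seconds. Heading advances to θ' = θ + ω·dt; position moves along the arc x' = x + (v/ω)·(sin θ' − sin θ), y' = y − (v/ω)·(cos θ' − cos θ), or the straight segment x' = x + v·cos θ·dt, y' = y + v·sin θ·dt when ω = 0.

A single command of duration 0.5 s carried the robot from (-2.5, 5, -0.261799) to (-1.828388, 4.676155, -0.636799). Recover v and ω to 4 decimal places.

Δθ = -0.636799 − -0.261799 = -0.375000
ω = Δθ/dt = -0.375000/0.5 = -0.7500
R = Δx/(sin θ' − sin θ) = -2.0000
v = R·ω = -2.0000·-0.7500 = 1.5000

v = 1.5000, ω = -0.7500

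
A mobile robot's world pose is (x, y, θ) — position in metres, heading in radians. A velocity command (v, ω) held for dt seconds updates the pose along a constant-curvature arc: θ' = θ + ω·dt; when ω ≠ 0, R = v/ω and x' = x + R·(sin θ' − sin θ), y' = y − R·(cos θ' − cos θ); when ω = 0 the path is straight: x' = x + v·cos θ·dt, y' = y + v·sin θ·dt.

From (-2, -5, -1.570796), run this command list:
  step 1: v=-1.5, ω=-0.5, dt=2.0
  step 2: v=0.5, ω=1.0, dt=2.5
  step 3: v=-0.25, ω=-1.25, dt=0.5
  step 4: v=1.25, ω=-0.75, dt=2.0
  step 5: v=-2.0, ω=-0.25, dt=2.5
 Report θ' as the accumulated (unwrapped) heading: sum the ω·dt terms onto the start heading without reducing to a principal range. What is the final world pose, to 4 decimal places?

step 1: θ'=-2.5708 (R=3.0000) → pose (-0.6209, -2.4756, -2.5708)
step 2: θ'=-0.0708 (R=0.5000) → pose (-0.3861, -3.3951, -0.0708)
step 3: θ'=-0.6958 (R=0.2000) → pose (-0.5002, -3.3491, -0.6958)
step 4: θ'=-2.1958 (R=-1.6667) → pose (-0.2169, -5.6035, -2.1958)
step 5: θ'=-2.8208 (R=8.0000) → pose (3.7482, -2.6924, -2.8208)

(3.7482, -2.6924, -2.8208)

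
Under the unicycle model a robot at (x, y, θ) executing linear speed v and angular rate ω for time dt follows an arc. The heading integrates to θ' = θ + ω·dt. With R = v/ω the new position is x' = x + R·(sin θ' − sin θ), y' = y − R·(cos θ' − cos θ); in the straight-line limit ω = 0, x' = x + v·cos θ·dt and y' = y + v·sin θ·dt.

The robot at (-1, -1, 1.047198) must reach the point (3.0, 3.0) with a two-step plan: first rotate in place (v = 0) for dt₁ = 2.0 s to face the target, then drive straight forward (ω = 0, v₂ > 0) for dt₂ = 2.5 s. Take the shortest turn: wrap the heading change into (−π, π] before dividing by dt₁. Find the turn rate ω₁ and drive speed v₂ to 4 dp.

ω₁ = -0.1309, v₂ = 2.2627

heading to target = atan2(3−-1, 3−-1) = 0.7854
Δθ = wrap(0.7854 − 1.0472) = -0.2618; ω₁ = Δθ/dt₁ = -0.1309
distance = √((3−-1)² + (3−-1)²) = 5.6569; v₂ = distance/dt₂ = 2.2627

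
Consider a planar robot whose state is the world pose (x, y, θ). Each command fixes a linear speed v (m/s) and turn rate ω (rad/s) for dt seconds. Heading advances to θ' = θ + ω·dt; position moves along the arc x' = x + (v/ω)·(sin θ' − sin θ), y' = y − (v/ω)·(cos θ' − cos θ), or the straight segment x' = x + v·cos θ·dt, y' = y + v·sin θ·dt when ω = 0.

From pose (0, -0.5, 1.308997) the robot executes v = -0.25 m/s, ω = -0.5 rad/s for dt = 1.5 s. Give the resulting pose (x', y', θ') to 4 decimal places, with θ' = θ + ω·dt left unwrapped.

θ' = 1.3090 + -0.5·1.5 = 0.5590
R = v/ω = -0.25/-0.5 = 0.5000
x' = 0 + 0.5000·(sin 0.5590 − sin 1.3090) = -0.2178
y' = -0.5 − 0.5000·(cos 0.5590 − cos 1.3090) = -0.7945

(-0.2178, -0.7945, 0.5590)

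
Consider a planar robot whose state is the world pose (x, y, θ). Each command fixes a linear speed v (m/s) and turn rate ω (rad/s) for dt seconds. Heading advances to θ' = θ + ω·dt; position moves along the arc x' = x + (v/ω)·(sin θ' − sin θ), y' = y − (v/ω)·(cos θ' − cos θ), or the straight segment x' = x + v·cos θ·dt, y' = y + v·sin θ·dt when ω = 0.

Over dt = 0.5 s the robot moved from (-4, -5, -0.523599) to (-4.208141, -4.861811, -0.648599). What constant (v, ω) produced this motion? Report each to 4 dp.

v = -0.5000, ω = -0.2500

Δθ = -0.648599 − -0.523599 = -0.125000
ω = Δθ/dt = -0.125000/0.5 = -0.2500
R = Δx/(sin θ' − sin θ) = 2.0000
v = R·ω = 2.0000·-0.2500 = -0.5000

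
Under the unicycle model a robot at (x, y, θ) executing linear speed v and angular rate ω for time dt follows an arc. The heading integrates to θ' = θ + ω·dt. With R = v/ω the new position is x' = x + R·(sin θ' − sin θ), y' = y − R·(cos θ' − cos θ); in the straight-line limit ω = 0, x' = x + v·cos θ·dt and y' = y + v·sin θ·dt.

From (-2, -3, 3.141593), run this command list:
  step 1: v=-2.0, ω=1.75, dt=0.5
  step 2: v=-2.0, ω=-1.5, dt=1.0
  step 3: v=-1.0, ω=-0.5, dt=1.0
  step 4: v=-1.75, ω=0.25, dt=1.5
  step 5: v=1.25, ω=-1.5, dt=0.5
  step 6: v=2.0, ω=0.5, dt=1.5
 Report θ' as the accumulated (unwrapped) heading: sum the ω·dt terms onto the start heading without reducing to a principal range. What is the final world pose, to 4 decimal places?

(1.3328, -2.0316, 2.3916)

step 1: θ'=4.0166 (R=-1.1429) → pose (-1.1228, -2.5897, 4.0166)
step 2: θ'=2.5166 (R=1.3333) → pose (0.6807, -2.3631, 2.5166)
step 3: θ'=2.0166 (R=2.0000) → pose (1.3151, -3.1227, 2.0166)
step 4: θ'=2.3916 (R=-7.0000) → pose (2.8595, -5.2262, 2.3916)
step 5: θ'=1.6416 (R=-0.8333) → pose (2.5962, -4.6755, 1.6416)
step 6: θ'=2.3916 (R=4.0000) → pose (1.3328, -2.0316, 2.3916)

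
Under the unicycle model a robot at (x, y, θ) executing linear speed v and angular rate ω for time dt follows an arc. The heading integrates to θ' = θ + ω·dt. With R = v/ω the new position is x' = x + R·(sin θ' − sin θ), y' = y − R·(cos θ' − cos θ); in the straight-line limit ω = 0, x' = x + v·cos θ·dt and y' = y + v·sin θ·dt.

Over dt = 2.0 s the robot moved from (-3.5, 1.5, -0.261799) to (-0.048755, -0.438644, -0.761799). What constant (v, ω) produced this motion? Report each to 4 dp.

v = 2.0000, ω = -0.2500

Δθ = -0.761799 − -0.261799 = -0.500000
ω = Δθ/dt = -0.500000/2.0 = -0.2500
R = Δx/(sin θ' − sin θ) = -8.0000
v = R·ω = -8.0000·-0.2500 = 2.0000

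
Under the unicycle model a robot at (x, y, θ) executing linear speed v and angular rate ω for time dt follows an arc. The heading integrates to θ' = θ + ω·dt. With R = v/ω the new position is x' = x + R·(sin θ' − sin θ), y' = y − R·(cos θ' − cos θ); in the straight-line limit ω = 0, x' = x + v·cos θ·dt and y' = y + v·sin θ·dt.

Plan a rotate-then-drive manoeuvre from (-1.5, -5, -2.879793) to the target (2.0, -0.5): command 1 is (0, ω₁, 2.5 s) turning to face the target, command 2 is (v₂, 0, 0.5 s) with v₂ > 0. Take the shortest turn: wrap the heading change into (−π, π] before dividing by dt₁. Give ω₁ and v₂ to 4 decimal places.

heading to target = atan2(-0.5−-5, 2−-1.5) = 0.9098
Δθ = wrap(0.9098 − -2.8798) = -2.4936; ω₁ = Δθ/dt₁ = -0.9975
distance = √((2−-1.5)² + (-0.5−-5)²) = 5.7009; v₂ = distance/dt₂ = 11.4018

ω₁ = -0.9975, v₂ = 11.4018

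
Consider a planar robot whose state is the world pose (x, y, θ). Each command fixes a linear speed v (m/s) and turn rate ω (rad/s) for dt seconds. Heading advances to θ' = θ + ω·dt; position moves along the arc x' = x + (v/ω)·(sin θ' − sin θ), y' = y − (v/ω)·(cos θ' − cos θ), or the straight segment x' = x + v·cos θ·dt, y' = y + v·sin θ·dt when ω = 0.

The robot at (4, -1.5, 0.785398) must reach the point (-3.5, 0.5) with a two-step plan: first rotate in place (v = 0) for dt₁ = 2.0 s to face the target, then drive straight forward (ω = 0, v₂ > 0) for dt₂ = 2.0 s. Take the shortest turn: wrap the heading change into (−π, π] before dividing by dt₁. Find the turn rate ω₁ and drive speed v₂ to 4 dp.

heading to target = atan2(0.5−-1.5, -3.5−4) = 2.8810
Δθ = wrap(2.8810 − 0.7854) = 2.0956; ω₁ = Δθ/dt₁ = 1.0478
distance = √((-3.5−4)² + (0.5−-1.5)²) = 7.7621; v₂ = distance/dt₂ = 3.8810

ω₁ = 1.0478, v₂ = 3.8810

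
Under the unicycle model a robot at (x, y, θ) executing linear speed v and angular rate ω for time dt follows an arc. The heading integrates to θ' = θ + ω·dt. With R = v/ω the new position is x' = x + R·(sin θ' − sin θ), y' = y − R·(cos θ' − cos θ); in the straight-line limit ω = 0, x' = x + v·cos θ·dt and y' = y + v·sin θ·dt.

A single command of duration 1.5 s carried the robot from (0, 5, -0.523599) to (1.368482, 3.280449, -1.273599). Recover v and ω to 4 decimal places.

Δθ = -1.273599 − -0.523599 = -0.750000
ω = Δθ/dt = -0.750000/1.5 = -0.5000
R = −Δy/(cos θ' − cos θ) = -3.0000
v = R·ω = -3.0000·-0.5000 = 1.5000

v = 1.5000, ω = -0.5000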